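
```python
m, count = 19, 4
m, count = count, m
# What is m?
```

Trace (tracking m):
m, count = (19, 4)  # -> m = 19, count = 4
m, count = (count, m)  # -> m = 4, count = 19

Answer: 4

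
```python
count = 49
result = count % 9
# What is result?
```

Trace (tracking result):
count = 49  # -> count = 49
result = count % 9  # -> result = 4

Answer: 4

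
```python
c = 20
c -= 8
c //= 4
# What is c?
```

Answer: 3

Derivation:
Trace (tracking c):
c = 20  # -> c = 20
c -= 8  # -> c = 12
c //= 4  # -> c = 3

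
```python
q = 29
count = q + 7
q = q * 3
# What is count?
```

Trace (tracking count):
q = 29  # -> q = 29
count = q + 7  # -> count = 36
q = q * 3  # -> q = 87

Answer: 36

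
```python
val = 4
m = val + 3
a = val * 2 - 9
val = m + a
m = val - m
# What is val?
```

Answer: 6

Derivation:
Trace (tracking val):
val = 4  # -> val = 4
m = val + 3  # -> m = 7
a = val * 2 - 9  # -> a = -1
val = m + a  # -> val = 6
m = val - m  # -> m = -1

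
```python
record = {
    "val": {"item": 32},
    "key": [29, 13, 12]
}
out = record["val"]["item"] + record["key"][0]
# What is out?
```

Answer: 61

Derivation:
Trace (tracking out):
record = {'val': {'item': 32}, 'key': [29, 13, 12]}  # -> record = {'val': {'item': 32}, 'key': [29, 13, 12]}
out = record['val']['item'] + record['key'][0]  # -> out = 61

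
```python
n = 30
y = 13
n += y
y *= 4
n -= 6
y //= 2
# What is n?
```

Answer: 37

Derivation:
Trace (tracking n):
n = 30  # -> n = 30
y = 13  # -> y = 13
n += y  # -> n = 43
y *= 4  # -> y = 52
n -= 6  # -> n = 37
y //= 2  # -> y = 26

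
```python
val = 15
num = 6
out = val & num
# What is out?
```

Trace (tracking out):
val = 15  # -> val = 15
num = 6  # -> num = 6
out = val & num  # -> out = 6

Answer: 6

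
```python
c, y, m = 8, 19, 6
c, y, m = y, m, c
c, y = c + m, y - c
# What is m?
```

Answer: 8

Derivation:
Trace (tracking m):
c, y, m = (8, 19, 6)  # -> c = 8, y = 19, m = 6
c, y, m = (y, m, c)  # -> c = 19, y = 6, m = 8
c, y = (c + m, y - c)  # -> c = 27, y = -13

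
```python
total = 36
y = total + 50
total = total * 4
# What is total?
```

Trace (tracking total):
total = 36  # -> total = 36
y = total + 50  # -> y = 86
total = total * 4  # -> total = 144

Answer: 144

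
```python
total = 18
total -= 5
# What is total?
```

Trace (tracking total):
total = 18  # -> total = 18
total -= 5  # -> total = 13

Answer: 13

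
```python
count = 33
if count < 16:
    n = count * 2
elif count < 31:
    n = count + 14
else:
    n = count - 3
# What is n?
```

Trace (tracking n):
count = 33  # -> count = 33
if count < 16:  # condition is False
elif count < 31:  # condition is False
else:
    n = count - 3  # -> n = 30

Answer: 30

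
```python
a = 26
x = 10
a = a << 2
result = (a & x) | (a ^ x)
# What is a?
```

Trace (tracking a):
a = 26  # -> a = 26
x = 10  # -> x = 10
a = a << 2  # -> a = 104
result = a & x | a ^ x  # -> result = 106

Answer: 104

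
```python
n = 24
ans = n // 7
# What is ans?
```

Trace (tracking ans):
n = 24  # -> n = 24
ans = n // 7  # -> ans = 3

Answer: 3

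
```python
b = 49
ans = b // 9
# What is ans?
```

Answer: 5

Derivation:
Trace (tracking ans):
b = 49  # -> b = 49
ans = b // 9  # -> ans = 5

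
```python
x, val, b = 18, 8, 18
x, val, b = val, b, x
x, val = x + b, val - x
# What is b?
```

Answer: 18

Derivation:
Trace (tracking b):
x, val, b = (18, 8, 18)  # -> x = 18, val = 8, b = 18
x, val, b = (val, b, x)  # -> x = 8, val = 18, b = 18
x, val = (x + b, val - x)  # -> x = 26, val = 10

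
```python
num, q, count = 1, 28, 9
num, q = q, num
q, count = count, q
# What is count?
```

Trace (tracking count):
num, q, count = (1, 28, 9)  # -> num = 1, q = 28, count = 9
num, q = (q, num)  # -> num = 28, q = 1
q, count = (count, q)  # -> q = 9, count = 1

Answer: 1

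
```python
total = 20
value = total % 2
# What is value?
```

Answer: 0

Derivation:
Trace (tracking value):
total = 20  # -> total = 20
value = total % 2  # -> value = 0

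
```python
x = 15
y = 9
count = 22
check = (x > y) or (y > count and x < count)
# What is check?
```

Answer: True

Derivation:
Trace (tracking check):
x = 15  # -> x = 15
y = 9  # -> y = 9
count = 22  # -> count = 22
check = x > y or (y > count and x < count)  # -> check = True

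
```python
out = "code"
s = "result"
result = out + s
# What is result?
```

Answer: 'coderesult'

Derivation:
Trace (tracking result):
out = 'code'  # -> out = 'code'
s = 'result'  # -> s = 'result'
result = out + s  # -> result = 'coderesult'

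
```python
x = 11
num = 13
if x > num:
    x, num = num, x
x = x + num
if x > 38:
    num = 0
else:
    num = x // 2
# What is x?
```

Trace (tracking x):
x = 11  # -> x = 11
num = 13  # -> num = 13
if x > num:  # condition is False
x = x + num  # -> x = 24
if x > 38:  # condition is False
else:
    num = x // 2  # -> num = 12

Answer: 24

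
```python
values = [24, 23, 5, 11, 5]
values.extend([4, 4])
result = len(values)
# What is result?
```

Answer: 7

Derivation:
Trace (tracking result):
values = [24, 23, 5, 11, 5]  # -> values = [24, 23, 5, 11, 5]
values.extend([4, 4])  # -> values = [24, 23, 5, 11, 5, 4, 4]
result = len(values)  # -> result = 7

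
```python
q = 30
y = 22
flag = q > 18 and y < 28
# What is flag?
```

Answer: True

Derivation:
Trace (tracking flag):
q = 30  # -> q = 30
y = 22  # -> y = 22
flag = q > 18 and y < 28  # -> flag = True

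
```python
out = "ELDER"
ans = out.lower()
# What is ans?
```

Trace (tracking ans):
out = 'ELDER'  # -> out = 'ELDER'
ans = out.lower()  # -> ans = 'elder'

Answer: 'elder'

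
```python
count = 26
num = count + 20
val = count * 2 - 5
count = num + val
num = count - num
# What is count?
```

Answer: 93

Derivation:
Trace (tracking count):
count = 26  # -> count = 26
num = count + 20  # -> num = 46
val = count * 2 - 5  # -> val = 47
count = num + val  # -> count = 93
num = count - num  # -> num = 47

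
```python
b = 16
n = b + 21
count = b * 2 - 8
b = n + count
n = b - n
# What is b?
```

Trace (tracking b):
b = 16  # -> b = 16
n = b + 21  # -> n = 37
count = b * 2 - 8  # -> count = 24
b = n + count  # -> b = 61
n = b - n  # -> n = 24

Answer: 61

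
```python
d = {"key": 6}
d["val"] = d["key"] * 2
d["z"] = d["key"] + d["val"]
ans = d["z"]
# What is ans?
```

Answer: 18

Derivation:
Trace (tracking ans):
d = {'key': 6}  # -> d = {'key': 6}
d['val'] = d['key'] * 2  # -> d = {'key': 6, 'val': 12}
d['z'] = d['key'] + d['val']  # -> d = {'key': 6, 'val': 12, 'z': 18}
ans = d['z']  # -> ans = 18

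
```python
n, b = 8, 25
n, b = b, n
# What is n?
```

Answer: 25

Derivation:
Trace (tracking n):
n, b = (8, 25)  # -> n = 8, b = 25
n, b = (b, n)  # -> n = 25, b = 8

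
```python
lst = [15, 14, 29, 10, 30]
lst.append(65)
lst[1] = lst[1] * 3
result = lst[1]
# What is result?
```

Answer: 42

Derivation:
Trace (tracking result):
lst = [15, 14, 29, 10, 30]  # -> lst = [15, 14, 29, 10, 30]
lst.append(65)  # -> lst = [15, 14, 29, 10, 30, 65]
lst[1] = lst[1] * 3  # -> lst = [15, 42, 29, 10, 30, 65]
result = lst[1]  # -> result = 42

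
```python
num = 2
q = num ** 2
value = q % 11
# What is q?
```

Trace (tracking q):
num = 2  # -> num = 2
q = num ** 2  # -> q = 4
value = q % 11  # -> value = 4

Answer: 4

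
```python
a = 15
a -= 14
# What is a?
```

Answer: 1

Derivation:
Trace (tracking a):
a = 15  # -> a = 15
a -= 14  # -> a = 1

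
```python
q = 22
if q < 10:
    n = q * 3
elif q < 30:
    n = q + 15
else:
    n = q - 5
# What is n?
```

Trace (tracking n):
q = 22  # -> q = 22
if q < 10:  # condition is False
elif q < 30:  # condition is True
    n = q + 15  # -> n = 37

Answer: 37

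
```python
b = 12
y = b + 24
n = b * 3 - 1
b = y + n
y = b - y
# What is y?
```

Trace (tracking y):
b = 12  # -> b = 12
y = b + 24  # -> y = 36
n = b * 3 - 1  # -> n = 35
b = y + n  # -> b = 71
y = b - y  # -> y = 35

Answer: 35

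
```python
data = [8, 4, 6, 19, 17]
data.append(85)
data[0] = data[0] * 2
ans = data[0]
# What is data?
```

Trace (tracking data):
data = [8, 4, 6, 19, 17]  # -> data = [8, 4, 6, 19, 17]
data.append(85)  # -> data = [8, 4, 6, 19, 17, 85]
data[0] = data[0] * 2  # -> data = [16, 4, 6, 19, 17, 85]
ans = data[0]  # -> ans = 16

Answer: [16, 4, 6, 19, 17, 85]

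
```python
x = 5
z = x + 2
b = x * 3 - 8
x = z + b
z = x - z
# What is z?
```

Trace (tracking z):
x = 5  # -> x = 5
z = x + 2  # -> z = 7
b = x * 3 - 8  # -> b = 7
x = z + b  # -> x = 14
z = x - z  # -> z = 7

Answer: 7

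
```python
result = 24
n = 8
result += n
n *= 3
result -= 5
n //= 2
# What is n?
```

Answer: 12

Derivation:
Trace (tracking n):
result = 24  # -> result = 24
n = 8  # -> n = 8
result += n  # -> result = 32
n *= 3  # -> n = 24
result -= 5  # -> result = 27
n //= 2  # -> n = 12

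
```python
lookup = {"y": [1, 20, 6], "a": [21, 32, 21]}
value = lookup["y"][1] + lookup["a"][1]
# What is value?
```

Answer: 52

Derivation:
Trace (tracking value):
lookup = {'y': [1, 20, 6], 'a': [21, 32, 21]}  # -> lookup = {'y': [1, 20, 6], 'a': [21, 32, 21]}
value = lookup['y'][1] + lookup['a'][1]  # -> value = 52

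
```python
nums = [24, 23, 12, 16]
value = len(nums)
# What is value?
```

Trace (tracking value):
nums = [24, 23, 12, 16]  # -> nums = [24, 23, 12, 16]
value = len(nums)  # -> value = 4

Answer: 4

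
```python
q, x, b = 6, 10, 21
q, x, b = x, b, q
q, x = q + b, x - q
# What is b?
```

Answer: 6

Derivation:
Trace (tracking b):
q, x, b = (6, 10, 21)  # -> q = 6, x = 10, b = 21
q, x, b = (x, b, q)  # -> q = 10, x = 21, b = 6
q, x = (q + b, x - q)  # -> q = 16, x = 11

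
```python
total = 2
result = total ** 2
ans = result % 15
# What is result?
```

Answer: 4

Derivation:
Trace (tracking result):
total = 2  # -> total = 2
result = total ** 2  # -> result = 4
ans = result % 15  # -> ans = 4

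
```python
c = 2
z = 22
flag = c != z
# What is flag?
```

Trace (tracking flag):
c = 2  # -> c = 2
z = 22  # -> z = 22
flag = c != z  # -> flag = True

Answer: True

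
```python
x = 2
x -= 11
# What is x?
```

Trace (tracking x):
x = 2  # -> x = 2
x -= 11  # -> x = -9

Answer: -9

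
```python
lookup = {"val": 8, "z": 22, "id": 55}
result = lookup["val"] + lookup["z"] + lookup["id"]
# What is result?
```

Trace (tracking result):
lookup = {'val': 8, 'z': 22, 'id': 55}  # -> lookup = {'val': 8, 'z': 22, 'id': 55}
result = lookup['val'] + lookup['z'] + lookup['id']  # -> result = 85

Answer: 85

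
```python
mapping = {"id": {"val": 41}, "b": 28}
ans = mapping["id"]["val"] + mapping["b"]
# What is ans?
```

Trace (tracking ans):
mapping = {'id': {'val': 41}, 'b': 28}  # -> mapping = {'id': {'val': 41}, 'b': 28}
ans = mapping['id']['val'] + mapping['b']  # -> ans = 69

Answer: 69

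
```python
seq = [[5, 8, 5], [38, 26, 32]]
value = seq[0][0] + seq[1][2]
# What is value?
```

Answer: 37

Derivation:
Trace (tracking value):
seq = [[5, 8, 5], [38, 26, 32]]  # -> seq = [[5, 8, 5], [38, 26, 32]]
value = seq[0][0] + seq[1][2]  # -> value = 37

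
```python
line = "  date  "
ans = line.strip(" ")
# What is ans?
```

Trace (tracking ans):
line = '  date  '  # -> line = '  date  '
ans = line.strip(' ')  # -> ans = 'date'

Answer: 'date'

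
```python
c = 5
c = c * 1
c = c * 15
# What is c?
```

Trace (tracking c):
c = 5  # -> c = 5
c = c * 1  # -> c = 5
c = c * 15  # -> c = 75

Answer: 75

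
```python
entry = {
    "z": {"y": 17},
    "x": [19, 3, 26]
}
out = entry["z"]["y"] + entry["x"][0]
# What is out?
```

Answer: 36

Derivation:
Trace (tracking out):
entry = {'z': {'y': 17}, 'x': [19, 3, 26]}  # -> entry = {'z': {'y': 17}, 'x': [19, 3, 26]}
out = entry['z']['y'] + entry['x'][0]  # -> out = 36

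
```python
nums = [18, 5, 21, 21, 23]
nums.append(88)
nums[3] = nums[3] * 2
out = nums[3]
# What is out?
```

Trace (tracking out):
nums = [18, 5, 21, 21, 23]  # -> nums = [18, 5, 21, 21, 23]
nums.append(88)  # -> nums = [18, 5, 21, 21, 23, 88]
nums[3] = nums[3] * 2  # -> nums = [18, 5, 21, 42, 23, 88]
out = nums[3]  # -> out = 42

Answer: 42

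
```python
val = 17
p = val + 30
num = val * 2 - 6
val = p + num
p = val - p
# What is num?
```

Answer: 28

Derivation:
Trace (tracking num):
val = 17  # -> val = 17
p = val + 30  # -> p = 47
num = val * 2 - 6  # -> num = 28
val = p + num  # -> val = 75
p = val - p  # -> p = 28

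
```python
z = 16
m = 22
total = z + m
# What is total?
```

Answer: 38

Derivation:
Trace (tracking total):
z = 16  # -> z = 16
m = 22  # -> m = 22
total = z + m  # -> total = 38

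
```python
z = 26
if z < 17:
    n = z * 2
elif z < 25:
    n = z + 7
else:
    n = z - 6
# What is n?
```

Answer: 20

Derivation:
Trace (tracking n):
z = 26  # -> z = 26
if z < 17:  # condition is False
elif z < 25:  # condition is False
else:
    n = z - 6  # -> n = 20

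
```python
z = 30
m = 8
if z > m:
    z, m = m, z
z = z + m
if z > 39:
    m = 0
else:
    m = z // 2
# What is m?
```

Answer: 19

Derivation:
Trace (tracking m):
z = 30  # -> z = 30
m = 8  # -> m = 8
if z > m:  # condition is True
    z, m = (m, z)  # -> z = 8, m = 30
z = z + m  # -> z = 38
if z > 39:  # condition is False
else:
    m = z // 2  # -> m = 19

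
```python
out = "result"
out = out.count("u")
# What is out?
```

Trace (tracking out):
out = 'result'  # -> out = 'result'
out = out.count('u')  # -> out = 1

Answer: 1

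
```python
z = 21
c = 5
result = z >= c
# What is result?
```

Answer: True

Derivation:
Trace (tracking result):
z = 21  # -> z = 21
c = 5  # -> c = 5
result = z >= c  # -> result = True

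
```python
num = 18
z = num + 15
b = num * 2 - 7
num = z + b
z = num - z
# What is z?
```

Trace (tracking z):
num = 18  # -> num = 18
z = num + 15  # -> z = 33
b = num * 2 - 7  # -> b = 29
num = z + b  # -> num = 62
z = num - z  # -> z = 29

Answer: 29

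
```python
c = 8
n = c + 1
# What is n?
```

Answer: 9

Derivation:
Trace (tracking n):
c = 8  # -> c = 8
n = c + 1  # -> n = 9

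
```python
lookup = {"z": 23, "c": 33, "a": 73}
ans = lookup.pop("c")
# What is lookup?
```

Trace (tracking lookup):
lookup = {'z': 23, 'c': 33, 'a': 73}  # -> lookup = {'z': 23, 'c': 33, 'a': 73}
ans = lookup.pop('c')  # -> ans = 33

Answer: {'z': 23, 'a': 73}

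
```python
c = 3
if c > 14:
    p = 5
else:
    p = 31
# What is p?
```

Answer: 31

Derivation:
Trace (tracking p):
c = 3  # -> c = 3
if c > 14:  # condition is False
else:
    p = 31  # -> p = 31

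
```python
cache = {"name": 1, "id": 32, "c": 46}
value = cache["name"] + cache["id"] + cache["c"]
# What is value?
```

Trace (tracking value):
cache = {'name': 1, 'id': 32, 'c': 46}  # -> cache = {'name': 1, 'id': 32, 'c': 46}
value = cache['name'] + cache['id'] + cache['c']  # -> value = 79

Answer: 79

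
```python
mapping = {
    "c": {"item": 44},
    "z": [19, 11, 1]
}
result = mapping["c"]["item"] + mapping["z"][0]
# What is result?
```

Trace (tracking result):
mapping = {'c': {'item': 44}, 'z': [19, 11, 1]}  # -> mapping = {'c': {'item': 44}, 'z': [19, 11, 1]}
result = mapping['c']['item'] + mapping['z'][0]  # -> result = 63

Answer: 63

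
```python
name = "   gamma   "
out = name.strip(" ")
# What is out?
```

Answer: 'gamma'

Derivation:
Trace (tracking out):
name = '   gamma   '  # -> name = '   gamma   '
out = name.strip(' ')  # -> out = 'gamma'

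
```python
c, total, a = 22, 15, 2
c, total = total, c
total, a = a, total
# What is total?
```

Answer: 2

Derivation:
Trace (tracking total):
c, total, a = (22, 15, 2)  # -> c = 22, total = 15, a = 2
c, total = (total, c)  # -> c = 15, total = 22
total, a = (a, total)  # -> total = 2, a = 22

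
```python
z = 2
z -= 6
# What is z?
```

Answer: -4

Derivation:
Trace (tracking z):
z = 2  # -> z = 2
z -= 6  # -> z = -4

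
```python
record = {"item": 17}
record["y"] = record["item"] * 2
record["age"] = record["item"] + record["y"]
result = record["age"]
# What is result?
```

Trace (tracking result):
record = {'item': 17}  # -> record = {'item': 17}
record['y'] = record['item'] * 2  # -> record = {'item': 17, 'y': 34}
record['age'] = record['item'] + record['y']  # -> record = {'item': 17, 'y': 34, 'age': 51}
result = record['age']  # -> result = 51

Answer: 51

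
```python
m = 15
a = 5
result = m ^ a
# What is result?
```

Answer: 10

Derivation:
Trace (tracking result):
m = 15  # -> m = 15
a = 5  # -> a = 5
result = m ^ a  # -> result = 10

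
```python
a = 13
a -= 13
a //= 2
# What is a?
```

Answer: 0

Derivation:
Trace (tracking a):
a = 13  # -> a = 13
a -= 13  # -> a = 0
a //= 2  # -> a = 0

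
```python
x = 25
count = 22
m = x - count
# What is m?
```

Trace (tracking m):
x = 25  # -> x = 25
count = 22  # -> count = 22
m = x - count  # -> m = 3

Answer: 3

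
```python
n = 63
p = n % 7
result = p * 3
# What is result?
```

Trace (tracking result):
n = 63  # -> n = 63
p = n % 7  # -> p = 0
result = p * 3  # -> result = 0

Answer: 0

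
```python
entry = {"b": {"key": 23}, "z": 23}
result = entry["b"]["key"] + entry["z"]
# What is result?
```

Trace (tracking result):
entry = {'b': {'key': 23}, 'z': 23}  # -> entry = {'b': {'key': 23}, 'z': 23}
result = entry['b']['key'] + entry['z']  # -> result = 46

Answer: 46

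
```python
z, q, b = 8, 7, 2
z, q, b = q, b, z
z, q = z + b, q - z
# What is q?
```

Answer: -5

Derivation:
Trace (tracking q):
z, q, b = (8, 7, 2)  # -> z = 8, q = 7, b = 2
z, q, b = (q, b, z)  # -> z = 7, q = 2, b = 8
z, q = (z + b, q - z)  # -> z = 15, q = -5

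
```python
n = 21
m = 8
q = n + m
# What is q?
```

Answer: 29

Derivation:
Trace (tracking q):
n = 21  # -> n = 21
m = 8  # -> m = 8
q = n + m  # -> q = 29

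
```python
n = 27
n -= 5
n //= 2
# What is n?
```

Answer: 11

Derivation:
Trace (tracking n):
n = 27  # -> n = 27
n -= 5  # -> n = 22
n //= 2  # -> n = 11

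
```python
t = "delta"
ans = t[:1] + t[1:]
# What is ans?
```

Answer: 'delta'

Derivation:
Trace (tracking ans):
t = 'delta'  # -> t = 'delta'
ans = t[:1] + t[1:]  # -> ans = 'delta'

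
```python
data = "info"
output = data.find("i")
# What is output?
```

Answer: 0

Derivation:
Trace (tracking output):
data = 'info'  # -> data = 'info'
output = data.find('i')  # -> output = 0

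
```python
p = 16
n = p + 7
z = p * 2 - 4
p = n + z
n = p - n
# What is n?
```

Trace (tracking n):
p = 16  # -> p = 16
n = p + 7  # -> n = 23
z = p * 2 - 4  # -> z = 28
p = n + z  # -> p = 51
n = p - n  # -> n = 28

Answer: 28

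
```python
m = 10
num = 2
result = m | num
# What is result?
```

Trace (tracking result):
m = 10  # -> m = 10
num = 2  # -> num = 2
result = m | num  # -> result = 10

Answer: 10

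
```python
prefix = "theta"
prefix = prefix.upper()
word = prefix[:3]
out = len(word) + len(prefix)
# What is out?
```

Trace (tracking out):
prefix = 'theta'  # -> prefix = 'theta'
prefix = prefix.upper()  # -> prefix = 'THETA'
word = prefix[:3]  # -> word = 'THE'
out = len(word) + len(prefix)  # -> out = 8

Answer: 8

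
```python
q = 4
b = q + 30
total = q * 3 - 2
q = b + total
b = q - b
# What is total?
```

Answer: 10

Derivation:
Trace (tracking total):
q = 4  # -> q = 4
b = q + 30  # -> b = 34
total = q * 3 - 2  # -> total = 10
q = b + total  # -> q = 44
b = q - b  # -> b = 10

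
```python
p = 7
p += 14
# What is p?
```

Trace (tracking p):
p = 7  # -> p = 7
p += 14  # -> p = 21

Answer: 21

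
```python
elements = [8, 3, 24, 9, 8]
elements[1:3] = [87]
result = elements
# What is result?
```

Answer: [8, 87, 9, 8]

Derivation:
Trace (tracking result):
elements = [8, 3, 24, 9, 8]  # -> elements = [8, 3, 24, 9, 8]
elements[1:3] = [87]  # -> elements = [8, 87, 9, 8]
result = elements  # -> result = [8, 87, 9, 8]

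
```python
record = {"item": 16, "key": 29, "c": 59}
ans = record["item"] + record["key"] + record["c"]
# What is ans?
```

Trace (tracking ans):
record = {'item': 16, 'key': 29, 'c': 59}  # -> record = {'item': 16, 'key': 29, 'c': 59}
ans = record['item'] + record['key'] + record['c']  # -> ans = 104

Answer: 104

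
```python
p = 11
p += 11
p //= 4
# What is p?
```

Trace (tracking p):
p = 11  # -> p = 11
p += 11  # -> p = 22
p //= 4  # -> p = 5

Answer: 5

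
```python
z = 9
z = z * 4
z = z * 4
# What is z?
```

Trace (tracking z):
z = 9  # -> z = 9
z = z * 4  # -> z = 36
z = z * 4  # -> z = 144

Answer: 144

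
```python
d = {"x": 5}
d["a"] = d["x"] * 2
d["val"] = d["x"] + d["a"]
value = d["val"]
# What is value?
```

Answer: 15

Derivation:
Trace (tracking value):
d = {'x': 5}  # -> d = {'x': 5}
d['a'] = d['x'] * 2  # -> d = {'x': 5, 'a': 10}
d['val'] = d['x'] + d['a']  # -> d = {'x': 5, 'a': 10, 'val': 15}
value = d['val']  # -> value = 15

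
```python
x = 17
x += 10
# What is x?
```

Answer: 27

Derivation:
Trace (tracking x):
x = 17  # -> x = 17
x += 10  # -> x = 27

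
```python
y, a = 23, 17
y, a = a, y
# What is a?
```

Trace (tracking a):
y, a = (23, 17)  # -> y = 23, a = 17
y, a = (a, y)  # -> y = 17, a = 23

Answer: 23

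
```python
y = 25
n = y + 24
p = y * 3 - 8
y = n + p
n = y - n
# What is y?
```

Trace (tracking y):
y = 25  # -> y = 25
n = y + 24  # -> n = 49
p = y * 3 - 8  # -> p = 67
y = n + p  # -> y = 116
n = y - n  # -> n = 67

Answer: 116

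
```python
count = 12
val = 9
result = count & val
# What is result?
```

Trace (tracking result):
count = 12  # -> count = 12
val = 9  # -> val = 9
result = count & val  # -> result = 8

Answer: 8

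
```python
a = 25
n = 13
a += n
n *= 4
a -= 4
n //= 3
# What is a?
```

Trace (tracking a):
a = 25  # -> a = 25
n = 13  # -> n = 13
a += n  # -> a = 38
n *= 4  # -> n = 52
a -= 4  # -> a = 34
n //= 3  # -> n = 17

Answer: 34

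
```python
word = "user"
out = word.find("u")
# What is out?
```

Answer: 0

Derivation:
Trace (tracking out):
word = 'user'  # -> word = 'user'
out = word.find('u')  # -> out = 0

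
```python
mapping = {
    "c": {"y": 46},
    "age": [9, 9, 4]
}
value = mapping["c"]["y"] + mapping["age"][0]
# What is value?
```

Answer: 55

Derivation:
Trace (tracking value):
mapping = {'c': {'y': 46}, 'age': [9, 9, 4]}  # -> mapping = {'c': {'y': 46}, 'age': [9, 9, 4]}
value = mapping['c']['y'] + mapping['age'][0]  # -> value = 55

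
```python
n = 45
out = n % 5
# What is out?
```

Answer: 0

Derivation:
Trace (tracking out):
n = 45  # -> n = 45
out = n % 5  # -> out = 0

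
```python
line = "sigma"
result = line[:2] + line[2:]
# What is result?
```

Trace (tracking result):
line = 'sigma'  # -> line = 'sigma'
result = line[:2] + line[2:]  # -> result = 'sigma'

Answer: 'sigma'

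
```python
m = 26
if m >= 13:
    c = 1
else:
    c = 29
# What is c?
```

Answer: 1

Derivation:
Trace (tracking c):
m = 26  # -> m = 26
if m >= 13:  # condition is True
    c = 1  # -> c = 1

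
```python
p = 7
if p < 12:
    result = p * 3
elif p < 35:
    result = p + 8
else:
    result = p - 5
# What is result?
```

Trace (tracking result):
p = 7  # -> p = 7
if p < 12:  # condition is True
    result = p * 3  # -> result = 21

Answer: 21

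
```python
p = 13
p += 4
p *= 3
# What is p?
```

Trace (tracking p):
p = 13  # -> p = 13
p += 4  # -> p = 17
p *= 3  # -> p = 51

Answer: 51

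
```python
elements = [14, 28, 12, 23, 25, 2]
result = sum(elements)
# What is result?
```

Trace (tracking result):
elements = [14, 28, 12, 23, 25, 2]  # -> elements = [14, 28, 12, 23, 25, 2]
result = sum(elements)  # -> result = 104

Answer: 104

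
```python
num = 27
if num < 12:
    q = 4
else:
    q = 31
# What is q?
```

Answer: 31

Derivation:
Trace (tracking q):
num = 27  # -> num = 27
if num < 12:  # condition is False
else:
    q = 31  # -> q = 31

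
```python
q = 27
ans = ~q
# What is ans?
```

Answer: -28

Derivation:
Trace (tracking ans):
q = 27  # -> q = 27
ans = ~q  # -> ans = -28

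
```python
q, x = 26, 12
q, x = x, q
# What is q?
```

Trace (tracking q):
q, x = (26, 12)  # -> q = 26, x = 12
q, x = (x, q)  # -> q = 12, x = 26

Answer: 12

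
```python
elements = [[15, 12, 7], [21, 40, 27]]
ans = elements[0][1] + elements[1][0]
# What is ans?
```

Answer: 33

Derivation:
Trace (tracking ans):
elements = [[15, 12, 7], [21, 40, 27]]  # -> elements = [[15, 12, 7], [21, 40, 27]]
ans = elements[0][1] + elements[1][0]  # -> ans = 33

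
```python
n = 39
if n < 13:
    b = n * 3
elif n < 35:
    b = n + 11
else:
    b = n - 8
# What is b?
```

Trace (tracking b):
n = 39  # -> n = 39
if n < 13:  # condition is False
elif n < 35:  # condition is False
else:
    b = n - 8  # -> b = 31

Answer: 31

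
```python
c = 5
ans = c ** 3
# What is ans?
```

Trace (tracking ans):
c = 5  # -> c = 5
ans = c ** 3  # -> ans = 125

Answer: 125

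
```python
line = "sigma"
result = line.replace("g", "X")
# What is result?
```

Answer: 'siXma'

Derivation:
Trace (tracking result):
line = 'sigma'  # -> line = 'sigma'
result = line.replace('g', 'X')  # -> result = 'siXma'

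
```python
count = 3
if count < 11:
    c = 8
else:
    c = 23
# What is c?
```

Trace (tracking c):
count = 3  # -> count = 3
if count < 11:  # condition is True
    c = 8  # -> c = 8

Answer: 8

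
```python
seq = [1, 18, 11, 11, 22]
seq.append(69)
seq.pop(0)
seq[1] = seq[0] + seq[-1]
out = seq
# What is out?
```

Answer: [18, 87, 11, 22, 69]

Derivation:
Trace (tracking out):
seq = [1, 18, 11, 11, 22]  # -> seq = [1, 18, 11, 11, 22]
seq.append(69)  # -> seq = [1, 18, 11, 11, 22, 69]
seq.pop(0)  # -> seq = [18, 11, 11, 22, 69]
seq[1] = seq[0] + seq[-1]  # -> seq = [18, 87, 11, 22, 69]
out = seq  # -> out = [18, 87, 11, 22, 69]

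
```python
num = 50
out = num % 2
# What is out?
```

Trace (tracking out):
num = 50  # -> num = 50
out = num % 2  # -> out = 0

Answer: 0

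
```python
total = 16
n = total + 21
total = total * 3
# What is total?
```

Answer: 48

Derivation:
Trace (tracking total):
total = 16  # -> total = 16
n = total + 21  # -> n = 37
total = total * 3  # -> total = 48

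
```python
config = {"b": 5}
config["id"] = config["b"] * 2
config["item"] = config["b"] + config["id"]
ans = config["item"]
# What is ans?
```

Answer: 15

Derivation:
Trace (tracking ans):
config = {'b': 5}  # -> config = {'b': 5}
config['id'] = config['b'] * 2  # -> config = {'b': 5, 'id': 10}
config['item'] = config['b'] + config['id']  # -> config = {'b': 5, 'id': 10, 'item': 15}
ans = config['item']  # -> ans = 15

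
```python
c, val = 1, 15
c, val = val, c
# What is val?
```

Trace (tracking val):
c, val = (1, 15)  # -> c = 1, val = 15
c, val = (val, c)  # -> c = 15, val = 1

Answer: 1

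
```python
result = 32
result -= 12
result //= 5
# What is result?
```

Trace (tracking result):
result = 32  # -> result = 32
result -= 12  # -> result = 20
result //= 5  # -> result = 4

Answer: 4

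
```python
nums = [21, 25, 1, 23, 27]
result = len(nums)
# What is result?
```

Answer: 5

Derivation:
Trace (tracking result):
nums = [21, 25, 1, 23, 27]  # -> nums = [21, 25, 1, 23, 27]
result = len(nums)  # -> result = 5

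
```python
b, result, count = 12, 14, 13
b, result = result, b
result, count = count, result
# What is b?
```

Trace (tracking b):
b, result, count = (12, 14, 13)  # -> b = 12, result = 14, count = 13
b, result = (result, b)  # -> b = 14, result = 12
result, count = (count, result)  # -> result = 13, count = 12

Answer: 14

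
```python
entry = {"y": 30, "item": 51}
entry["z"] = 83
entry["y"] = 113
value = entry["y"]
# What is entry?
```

Answer: {'y': 113, 'item': 51, 'z': 83}

Derivation:
Trace (tracking entry):
entry = {'y': 30, 'item': 51}  # -> entry = {'y': 30, 'item': 51}
entry['z'] = 83  # -> entry = {'y': 30, 'item': 51, 'z': 83}
entry['y'] = 113  # -> entry = {'y': 113, 'item': 51, 'z': 83}
value = entry['y']  # -> value = 113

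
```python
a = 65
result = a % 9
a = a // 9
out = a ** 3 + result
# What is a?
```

Answer: 7

Derivation:
Trace (tracking a):
a = 65  # -> a = 65
result = a % 9  # -> result = 2
a = a // 9  # -> a = 7
out = a ** 3 + result  # -> out = 345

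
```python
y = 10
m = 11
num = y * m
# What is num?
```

Answer: 110

Derivation:
Trace (tracking num):
y = 10  # -> y = 10
m = 11  # -> m = 11
num = y * m  # -> num = 110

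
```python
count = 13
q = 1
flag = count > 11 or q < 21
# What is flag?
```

Answer: True

Derivation:
Trace (tracking flag):
count = 13  # -> count = 13
q = 1  # -> q = 1
flag = count > 11 or q < 21  # -> flag = True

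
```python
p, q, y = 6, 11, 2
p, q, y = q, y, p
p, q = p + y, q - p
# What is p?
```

Answer: 17

Derivation:
Trace (tracking p):
p, q, y = (6, 11, 2)  # -> p = 6, q = 11, y = 2
p, q, y = (q, y, p)  # -> p = 11, q = 2, y = 6
p, q = (p + y, q - p)  # -> p = 17, q = -9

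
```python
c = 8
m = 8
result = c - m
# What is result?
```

Trace (tracking result):
c = 8  # -> c = 8
m = 8  # -> m = 8
result = c - m  # -> result = 0

Answer: 0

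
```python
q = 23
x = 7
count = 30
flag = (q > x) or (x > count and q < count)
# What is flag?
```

Trace (tracking flag):
q = 23  # -> q = 23
x = 7  # -> x = 7
count = 30  # -> count = 30
flag = q > x or (x > count and q < count)  # -> flag = True

Answer: True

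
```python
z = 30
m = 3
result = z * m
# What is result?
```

Trace (tracking result):
z = 30  # -> z = 30
m = 3  # -> m = 3
result = z * m  # -> result = 90

Answer: 90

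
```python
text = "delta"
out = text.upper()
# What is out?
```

Answer: 'DELTA'

Derivation:
Trace (tracking out):
text = 'delta'  # -> text = 'delta'
out = text.upper()  # -> out = 'DELTA'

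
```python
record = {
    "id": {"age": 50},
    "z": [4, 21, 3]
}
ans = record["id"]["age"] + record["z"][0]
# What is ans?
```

Answer: 54

Derivation:
Trace (tracking ans):
record = {'id': {'age': 50}, 'z': [4, 21, 3]}  # -> record = {'id': {'age': 50}, 'z': [4, 21, 3]}
ans = record['id']['age'] + record['z'][0]  # -> ans = 54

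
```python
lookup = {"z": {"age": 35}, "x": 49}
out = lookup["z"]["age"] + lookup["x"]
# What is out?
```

Trace (tracking out):
lookup = {'z': {'age': 35}, 'x': 49}  # -> lookup = {'z': {'age': 35}, 'x': 49}
out = lookup['z']['age'] + lookup['x']  # -> out = 84

Answer: 84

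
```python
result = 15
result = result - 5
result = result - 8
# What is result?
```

Trace (tracking result):
result = 15  # -> result = 15
result = result - 5  # -> result = 10
result = result - 8  # -> result = 2

Answer: 2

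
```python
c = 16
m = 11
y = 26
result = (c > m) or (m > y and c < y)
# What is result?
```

Answer: True

Derivation:
Trace (tracking result):
c = 16  # -> c = 16
m = 11  # -> m = 11
y = 26  # -> y = 26
result = c > m or (m > y and c < y)  # -> result = True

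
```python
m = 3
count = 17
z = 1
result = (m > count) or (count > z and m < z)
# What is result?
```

Trace (tracking result):
m = 3  # -> m = 3
count = 17  # -> count = 17
z = 1  # -> z = 1
result = m > count or (count > z and m < z)  # -> result = False

Answer: False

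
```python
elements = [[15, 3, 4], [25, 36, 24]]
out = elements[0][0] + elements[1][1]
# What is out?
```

Answer: 51

Derivation:
Trace (tracking out):
elements = [[15, 3, 4], [25, 36, 24]]  # -> elements = [[15, 3, 4], [25, 36, 24]]
out = elements[0][0] + elements[1][1]  # -> out = 51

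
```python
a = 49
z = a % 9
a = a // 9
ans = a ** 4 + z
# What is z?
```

Answer: 4

Derivation:
Trace (tracking z):
a = 49  # -> a = 49
z = a % 9  # -> z = 4
a = a // 9  # -> a = 5
ans = a ** 4 + z  # -> ans = 629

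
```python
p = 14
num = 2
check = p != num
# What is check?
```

Answer: True

Derivation:
Trace (tracking check):
p = 14  # -> p = 14
num = 2  # -> num = 2
check = p != num  # -> check = True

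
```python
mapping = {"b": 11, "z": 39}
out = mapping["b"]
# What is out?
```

Trace (tracking out):
mapping = {'b': 11, 'z': 39}  # -> mapping = {'b': 11, 'z': 39}
out = mapping['b']  # -> out = 11

Answer: 11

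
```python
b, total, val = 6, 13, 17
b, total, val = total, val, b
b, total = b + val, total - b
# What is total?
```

Answer: 4

Derivation:
Trace (tracking total):
b, total, val = (6, 13, 17)  # -> b = 6, total = 13, val = 17
b, total, val = (total, val, b)  # -> b = 13, total = 17, val = 6
b, total = (b + val, total - b)  # -> b = 19, total = 4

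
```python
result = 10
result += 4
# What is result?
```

Answer: 14

Derivation:
Trace (tracking result):
result = 10  # -> result = 10
result += 4  # -> result = 14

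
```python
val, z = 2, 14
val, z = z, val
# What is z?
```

Trace (tracking z):
val, z = (2, 14)  # -> val = 2, z = 14
val, z = (z, val)  # -> val = 14, z = 2

Answer: 2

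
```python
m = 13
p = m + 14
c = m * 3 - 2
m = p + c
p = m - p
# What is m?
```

Answer: 64

Derivation:
Trace (tracking m):
m = 13  # -> m = 13
p = m + 14  # -> p = 27
c = m * 3 - 2  # -> c = 37
m = p + c  # -> m = 64
p = m - p  # -> p = 37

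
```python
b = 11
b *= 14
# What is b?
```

Answer: 154

Derivation:
Trace (tracking b):
b = 11  # -> b = 11
b *= 14  # -> b = 154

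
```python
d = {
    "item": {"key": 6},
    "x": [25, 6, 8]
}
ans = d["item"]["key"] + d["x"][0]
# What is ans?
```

Answer: 31

Derivation:
Trace (tracking ans):
d = {'item': {'key': 6}, 'x': [25, 6, 8]}  # -> d = {'item': {'key': 6}, 'x': [25, 6, 8]}
ans = d['item']['key'] + d['x'][0]  # -> ans = 31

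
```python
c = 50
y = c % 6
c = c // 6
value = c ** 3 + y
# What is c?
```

Answer: 8

Derivation:
Trace (tracking c):
c = 50  # -> c = 50
y = c % 6  # -> y = 2
c = c // 6  # -> c = 8
value = c ** 3 + y  # -> value = 514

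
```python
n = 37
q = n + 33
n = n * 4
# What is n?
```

Trace (tracking n):
n = 37  # -> n = 37
q = n + 33  # -> q = 70
n = n * 4  # -> n = 148

Answer: 148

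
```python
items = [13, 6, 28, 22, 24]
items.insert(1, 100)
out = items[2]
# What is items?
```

Trace (tracking items):
items = [13, 6, 28, 22, 24]  # -> items = [13, 6, 28, 22, 24]
items.insert(1, 100)  # -> items = [13, 100, 6, 28, 22, 24]
out = items[2]  # -> out = 6

Answer: [13, 100, 6, 28, 22, 24]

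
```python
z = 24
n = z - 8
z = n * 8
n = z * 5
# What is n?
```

Trace (tracking n):
z = 24  # -> z = 24
n = z - 8  # -> n = 16
z = n * 8  # -> z = 128
n = z * 5  # -> n = 640

Answer: 640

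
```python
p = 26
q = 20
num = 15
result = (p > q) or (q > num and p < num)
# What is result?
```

Answer: True

Derivation:
Trace (tracking result):
p = 26  # -> p = 26
q = 20  # -> q = 20
num = 15  # -> num = 15
result = p > q or (q > num and p < num)  # -> result = True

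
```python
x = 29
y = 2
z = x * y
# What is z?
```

Trace (tracking z):
x = 29  # -> x = 29
y = 2  # -> y = 2
z = x * y  # -> z = 58

Answer: 58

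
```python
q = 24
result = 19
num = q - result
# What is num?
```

Answer: 5

Derivation:
Trace (tracking num):
q = 24  # -> q = 24
result = 19  # -> result = 19
num = q - result  # -> num = 5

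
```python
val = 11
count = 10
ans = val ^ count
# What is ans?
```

Trace (tracking ans):
val = 11  # -> val = 11
count = 10  # -> count = 10
ans = val ^ count  # -> ans = 1

Answer: 1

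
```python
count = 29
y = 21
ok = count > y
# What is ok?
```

Answer: True

Derivation:
Trace (tracking ok):
count = 29  # -> count = 29
y = 21  # -> y = 21
ok = count > y  # -> ok = True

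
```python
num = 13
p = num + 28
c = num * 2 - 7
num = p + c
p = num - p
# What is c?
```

Trace (tracking c):
num = 13  # -> num = 13
p = num + 28  # -> p = 41
c = num * 2 - 7  # -> c = 19
num = p + c  # -> num = 60
p = num - p  # -> p = 19

Answer: 19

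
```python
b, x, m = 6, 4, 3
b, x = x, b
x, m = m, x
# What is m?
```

Answer: 6

Derivation:
Trace (tracking m):
b, x, m = (6, 4, 3)  # -> b = 6, x = 4, m = 3
b, x = (x, b)  # -> b = 4, x = 6
x, m = (m, x)  # -> x = 3, m = 6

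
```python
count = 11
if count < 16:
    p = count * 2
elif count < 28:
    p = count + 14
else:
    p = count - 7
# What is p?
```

Answer: 22

Derivation:
Trace (tracking p):
count = 11  # -> count = 11
if count < 16:  # condition is True
    p = count * 2  # -> p = 22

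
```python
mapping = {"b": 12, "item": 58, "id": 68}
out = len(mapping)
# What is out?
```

Answer: 3

Derivation:
Trace (tracking out):
mapping = {'b': 12, 'item': 58, 'id': 68}  # -> mapping = {'b': 12, 'item': 58, 'id': 68}
out = len(mapping)  # -> out = 3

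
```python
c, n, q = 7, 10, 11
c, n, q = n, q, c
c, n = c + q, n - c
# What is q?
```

Trace (tracking q):
c, n, q = (7, 10, 11)  # -> c = 7, n = 10, q = 11
c, n, q = (n, q, c)  # -> c = 10, n = 11, q = 7
c, n = (c + q, n - c)  # -> c = 17, n = 1

Answer: 7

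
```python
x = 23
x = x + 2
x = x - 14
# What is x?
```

Trace (tracking x):
x = 23  # -> x = 23
x = x + 2  # -> x = 25
x = x - 14  # -> x = 11

Answer: 11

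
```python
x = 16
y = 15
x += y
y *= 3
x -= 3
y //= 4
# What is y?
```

Trace (tracking y):
x = 16  # -> x = 16
y = 15  # -> y = 15
x += y  # -> x = 31
y *= 3  # -> y = 45
x -= 3  # -> x = 28
y //= 4  # -> y = 11

Answer: 11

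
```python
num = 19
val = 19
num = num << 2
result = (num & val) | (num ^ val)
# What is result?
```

Trace (tracking result):
num = 19  # -> num = 19
val = 19  # -> val = 19
num = num << 2  # -> num = 76
result = num & val | num ^ val  # -> result = 95

Answer: 95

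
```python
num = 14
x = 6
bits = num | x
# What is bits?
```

Answer: 14

Derivation:
Trace (tracking bits):
num = 14  # -> num = 14
x = 6  # -> x = 6
bits = num | x  # -> bits = 14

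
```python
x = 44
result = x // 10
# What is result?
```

Trace (tracking result):
x = 44  # -> x = 44
result = x // 10  # -> result = 4

Answer: 4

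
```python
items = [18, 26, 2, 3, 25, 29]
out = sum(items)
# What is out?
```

Trace (tracking out):
items = [18, 26, 2, 3, 25, 29]  # -> items = [18, 26, 2, 3, 25, 29]
out = sum(items)  # -> out = 103

Answer: 103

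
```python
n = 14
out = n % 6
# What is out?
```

Answer: 2

Derivation:
Trace (tracking out):
n = 14  # -> n = 14
out = n % 6  # -> out = 2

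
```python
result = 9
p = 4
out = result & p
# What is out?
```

Answer: 0

Derivation:
Trace (tracking out):
result = 9  # -> result = 9
p = 4  # -> p = 4
out = result & p  # -> out = 0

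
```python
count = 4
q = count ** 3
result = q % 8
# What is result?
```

Trace (tracking result):
count = 4  # -> count = 4
q = count ** 3  # -> q = 64
result = q % 8  # -> result = 0

Answer: 0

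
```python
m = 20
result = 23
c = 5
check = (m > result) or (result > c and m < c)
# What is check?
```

Trace (tracking check):
m = 20  # -> m = 20
result = 23  # -> result = 23
c = 5  # -> c = 5
check = m > result or (result > c and m < c)  # -> check = False

Answer: False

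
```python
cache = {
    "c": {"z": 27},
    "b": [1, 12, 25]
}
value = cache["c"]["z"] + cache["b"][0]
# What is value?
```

Answer: 28

Derivation:
Trace (tracking value):
cache = {'c': {'z': 27}, 'b': [1, 12, 25]}  # -> cache = {'c': {'z': 27}, 'b': [1, 12, 25]}
value = cache['c']['z'] + cache['b'][0]  # -> value = 28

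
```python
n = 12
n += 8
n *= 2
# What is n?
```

Answer: 40

Derivation:
Trace (tracking n):
n = 12  # -> n = 12
n += 8  # -> n = 20
n *= 2  # -> n = 40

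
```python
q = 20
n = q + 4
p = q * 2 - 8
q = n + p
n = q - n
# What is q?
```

Answer: 56

Derivation:
Trace (tracking q):
q = 20  # -> q = 20
n = q + 4  # -> n = 24
p = q * 2 - 8  # -> p = 32
q = n + p  # -> q = 56
n = q - n  # -> n = 32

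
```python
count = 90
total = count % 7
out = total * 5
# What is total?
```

Answer: 6

Derivation:
Trace (tracking total):
count = 90  # -> count = 90
total = count % 7  # -> total = 6
out = total * 5  # -> out = 30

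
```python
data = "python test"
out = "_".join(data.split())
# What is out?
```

Answer: 'python_test'

Derivation:
Trace (tracking out):
data = 'python test'  # -> data = 'python test'
out = '_'.join(data.split())  # -> out = 'python_test'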